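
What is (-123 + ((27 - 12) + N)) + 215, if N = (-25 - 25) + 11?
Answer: 68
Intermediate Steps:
N = -39 (N = -50 + 11 = -39)
(-123 + ((27 - 12) + N)) + 215 = (-123 + ((27 - 12) - 39)) + 215 = (-123 + (15 - 39)) + 215 = (-123 - 24) + 215 = -147 + 215 = 68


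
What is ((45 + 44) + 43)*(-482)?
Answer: -63624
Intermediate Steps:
((45 + 44) + 43)*(-482) = (89 + 43)*(-482) = 132*(-482) = -63624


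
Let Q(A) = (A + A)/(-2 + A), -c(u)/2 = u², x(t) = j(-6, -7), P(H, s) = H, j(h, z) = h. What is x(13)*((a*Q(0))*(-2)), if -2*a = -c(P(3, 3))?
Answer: 0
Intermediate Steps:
x(t) = -6
c(u) = -2*u²
a = -9 (a = -(-1)*(-2*3²)/2 = -(-1)*(-2*9)/2 = -(-1)*(-18)/2 = -½*18 = -9)
Q(A) = 2*A/(-2 + A) (Q(A) = (2*A)/(-2 + A) = 2*A/(-2 + A))
x(13)*((a*Q(0))*(-2)) = -6*(-18*0/(-2 + 0))*(-2) = -6*(-18*0/(-2))*(-2) = -6*(-18*0*(-1)/2)*(-2) = -6*(-9*0)*(-2) = -0*(-2) = -6*0 = 0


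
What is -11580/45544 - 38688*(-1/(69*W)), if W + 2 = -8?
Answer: -73749853/1309390 ≈ -56.324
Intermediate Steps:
W = -10 (W = -2 - 8 = -10)
-11580/45544 - 38688*(-1/(69*W)) = -11580/45544 - 38688/(-10*23*(-3)) = -11580*1/45544 - 38688/((-230*(-3))) = -2895/11386 - 38688/690 = -2895/11386 - 38688*1/690 = -2895/11386 - 6448/115 = -73749853/1309390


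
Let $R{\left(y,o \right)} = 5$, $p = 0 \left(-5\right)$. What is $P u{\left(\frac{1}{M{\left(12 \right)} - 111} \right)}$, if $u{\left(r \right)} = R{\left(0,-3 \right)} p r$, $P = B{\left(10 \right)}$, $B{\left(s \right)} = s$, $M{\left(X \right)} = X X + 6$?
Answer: $0$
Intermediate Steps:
$p = 0$
$M{\left(X \right)} = 6 + X^{2}$ ($M{\left(X \right)} = X^{2} + 6 = 6 + X^{2}$)
$P = 10$
$u{\left(r \right)} = 0$ ($u{\left(r \right)} = 5 \cdot 0 r = 0 r = 0$)
$P u{\left(\frac{1}{M{\left(12 \right)} - 111} \right)} = 10 \cdot 0 = 0$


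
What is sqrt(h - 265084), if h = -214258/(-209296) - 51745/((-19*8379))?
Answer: I*sqrt(115539097526043001166)/20877276 ≈ 514.86*I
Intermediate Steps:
h = 22470054689/16660066248 (h = -214258*(-1/209296) - 51745/(-159201) = 107129/104648 - 51745*(-1/159201) = 107129/104648 + 51745/159201 = 22470054689/16660066248 ≈ 1.3487)
sqrt(h - 265084) = sqrt(22470054689/16660066248 - 265084) = sqrt(-4416294531230143/16660066248) = I*sqrt(115539097526043001166)/20877276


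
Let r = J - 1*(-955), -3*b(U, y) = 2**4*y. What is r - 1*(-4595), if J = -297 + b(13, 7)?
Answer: 15647/3 ≈ 5215.7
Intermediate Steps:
b(U, y) = -16*y/3 (b(U, y) = -2**4*y/3 = -16*y/3)
J = -1003/3 (J = -297 - 16/3*7 = -297 - 112/3 = -1003/3 ≈ -334.33)
r = 1862/3 (r = -1003/3 - 1*(-955) = -1003/3 + 955 = 1862/3 ≈ 620.67)
r - 1*(-4595) = 1862/3 - 1*(-4595) = 1862/3 + 4595 = 15647/3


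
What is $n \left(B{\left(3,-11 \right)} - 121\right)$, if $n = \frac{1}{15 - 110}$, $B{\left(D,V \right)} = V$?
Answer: $\frac{132}{95} \approx 1.3895$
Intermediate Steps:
$n = - \frac{1}{95}$ ($n = \frac{1}{-95} = - \frac{1}{95} \approx -0.010526$)
$n \left(B{\left(3,-11 \right)} - 121\right) = - \frac{-11 - 121}{95} = \left(- \frac{1}{95}\right) \left(-132\right) = \frac{132}{95}$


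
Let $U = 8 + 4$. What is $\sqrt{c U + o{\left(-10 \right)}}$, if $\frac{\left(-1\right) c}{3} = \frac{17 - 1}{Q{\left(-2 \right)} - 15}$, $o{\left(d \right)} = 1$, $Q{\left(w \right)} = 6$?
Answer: $\sqrt{65} \approx 8.0623$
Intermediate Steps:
$U = 12$
$c = \frac{16}{3}$ ($c = - 3 \frac{17 - 1}{6 - 15} = - 3 \frac{16}{-9} = - 3 \cdot 16 \left(- \frac{1}{9}\right) = \left(-3\right) \left(- \frac{16}{9}\right) = \frac{16}{3} \approx 5.3333$)
$\sqrt{c U + o{\left(-10 \right)}} = \sqrt{\frac{16}{3} \cdot 12 + 1} = \sqrt{64 + 1} = \sqrt{65}$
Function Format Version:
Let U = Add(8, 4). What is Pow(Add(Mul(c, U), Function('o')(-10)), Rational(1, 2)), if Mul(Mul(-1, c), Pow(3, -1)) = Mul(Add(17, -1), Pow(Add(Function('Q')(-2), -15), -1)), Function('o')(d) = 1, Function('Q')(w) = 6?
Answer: Pow(65, Rational(1, 2)) ≈ 8.0623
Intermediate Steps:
U = 12
c = Rational(16, 3) (c = Mul(-3, Mul(Add(17, -1), Pow(Add(6, -15), -1))) = Mul(-3, Mul(16, Pow(-9, -1))) = Mul(-3, Mul(16, Rational(-1, 9))) = Mul(-3, Rational(-16, 9)) = Rational(16, 3) ≈ 5.3333)
Pow(Add(Mul(c, U), Function('o')(-10)), Rational(1, 2)) = Pow(Add(Mul(Rational(16, 3), 12), 1), Rational(1, 2)) = Pow(Add(64, 1), Rational(1, 2)) = Pow(65, Rational(1, 2))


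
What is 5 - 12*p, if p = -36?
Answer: 437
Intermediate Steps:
5 - 12*p = 5 - 12*(-36) = 5 + 432 = 437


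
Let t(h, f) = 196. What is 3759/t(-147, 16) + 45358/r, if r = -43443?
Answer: 22058867/1216404 ≈ 18.134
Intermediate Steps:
3759/t(-147, 16) + 45358/r = 3759/196 + 45358/(-43443) = 3759*(1/196) + 45358*(-1/43443) = 537/28 - 45358/43443 = 22058867/1216404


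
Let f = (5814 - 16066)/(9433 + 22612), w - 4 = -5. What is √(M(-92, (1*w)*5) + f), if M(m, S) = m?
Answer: 2*I*√23700417910/32045 ≈ 9.6083*I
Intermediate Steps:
w = -1 (w = 4 - 5 = -1)
f = -10252/32045 ≈ -0.31993
√(M(-92, (1*w)*5) + f) = √(-92 - 10252/32045) = √(-2958392/32045) = 2*I*√23700417910/32045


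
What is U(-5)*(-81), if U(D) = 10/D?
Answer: 162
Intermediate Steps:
U(-5)*(-81) = (10/(-5))*(-81) = (10*(-1/5))*(-81) = -2*(-81) = 162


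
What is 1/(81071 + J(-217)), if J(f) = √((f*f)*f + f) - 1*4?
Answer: 11581/940296717 - I*√10218530/6582077019 ≈ 1.2316e-5 - 4.8566e-7*I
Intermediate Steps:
J(f) = -4 + √(f + f³) (J(f) = √(f²*f + f) - 4 = √(f³ + f) - 4 = √(f + f³) - 4 = -4 + √(f + f³))
1/(81071 + J(-217)) = 1/(81071 + (-4 + √(-217 + (-217)³))) = 1/(81071 + (-4 + √(-217 - 10218313))) = 1/(81071 + (-4 + √(-10218530))) = 1/(81071 + (-4 + I*√10218530)) = 1/(81067 + I*√10218530)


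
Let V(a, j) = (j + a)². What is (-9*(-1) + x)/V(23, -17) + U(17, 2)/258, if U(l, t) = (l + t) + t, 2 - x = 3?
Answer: 235/774 ≈ 0.30362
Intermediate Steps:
x = -1 (x = 2 - 1*3 = 2 - 3 = -1)
V(a, j) = (a + j)²
U(l, t) = l + 2*t
(-9*(-1) + x)/V(23, -17) + U(17, 2)/258 = (-9*(-1) - 1)/((23 - 17)²) + (17 + 2*2)/258 = (9 - 1)/(6²) + (17 + 4)*(1/258) = 8/36 + 21*(1/258) = 8*(1/36) + 7/86 = 2/9 + 7/86 = 235/774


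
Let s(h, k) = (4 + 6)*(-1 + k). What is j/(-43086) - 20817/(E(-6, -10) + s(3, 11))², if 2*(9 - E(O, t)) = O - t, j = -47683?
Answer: -350998595/493291614 ≈ -0.71154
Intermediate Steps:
s(h, k) = -10 + 10*k (s(h, k) = 10*(-1 + k) = -10 + 10*k)
E(O, t) = 9 + t/2 - O/2 (E(O, t) = 9 - (O - t)/2 = 9 + (t/2 - O/2) = 9 + t/2 - O/2)
j/(-43086) - 20817/(E(-6, -10) + s(3, 11))² = -47683/(-43086) - 20817/((9 + (½)*(-10) - ½*(-6)) + (-10 + 10*11))² = -47683*(-1/43086) - 20817/((9 - 5 + 3) + (-10 + 110))² = 47683/43086 - 20817/(7 + 100)² = 47683/43086 - 20817/(107²) = 47683/43086 - 20817/11449 = -350998595/493291614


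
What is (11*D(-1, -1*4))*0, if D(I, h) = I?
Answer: 0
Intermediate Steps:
(11*D(-1, -1*4))*0 = (11*(-1))*0 = -11*0 = 0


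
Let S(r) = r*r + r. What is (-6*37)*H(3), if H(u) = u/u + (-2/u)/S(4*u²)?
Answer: -1997/9 ≈ -221.89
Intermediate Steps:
S(r) = r + r² (S(r) = r² + r = r + r²)
H(u) = 1 - 1/(2*u³*(1 + 4*u²)) (H(u) = u/u + (-2/u)/(((4*u²)*(1 + 4*u²))) = 1 + (-2/u)/((4*u²*(1 + 4*u²))) = 1 + (-2/u)*(1/(4*u²*(1 + 4*u²))) = 1 - 1/(2*u³*(1 + 4*u²)))
(-6*37)*H(3) = (-6*37)*((-½ + 3³ + 4*3⁵)/(3³*(1 + 4*3²))) = -74*(-½ + 27 + 4*243)/(9*(1 + 4*9)) = -74*(-½ + 27 + 972)/(9*(1 + 36)) = -74*1997/(9*37*2) = -222*1997/1998 = -1997/9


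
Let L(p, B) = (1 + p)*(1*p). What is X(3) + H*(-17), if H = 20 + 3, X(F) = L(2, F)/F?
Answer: -389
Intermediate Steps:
L(p, B) = p*(1 + p) (L(p, B) = (1 + p)*p = p*(1 + p))
X(F) = 6/F (X(F) = (2*(1 + 2))/F = (2*3)/F = 6/F)
H = 23
X(3) + H*(-17) = 6/3 + 23*(-17) = 6*(⅓) - 391 = 2 - 391 = -389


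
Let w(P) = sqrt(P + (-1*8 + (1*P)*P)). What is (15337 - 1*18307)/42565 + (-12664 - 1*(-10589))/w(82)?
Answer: -594/8513 - 2075*sqrt(6798)/6798 ≈ -25.237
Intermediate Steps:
w(P) = sqrt(-8 + P + P**2) (w(P) = sqrt(P + (-8 + P*P)) = sqrt(P + (-8 + P**2)) = sqrt(-8 + P + P**2))
(15337 - 1*18307)/42565 + (-12664 - 1*(-10589))/w(82) = (15337 - 1*18307)/42565 + (-12664 - 1*(-10589))/(sqrt(-8 + 82 + 82**2)) = (15337 - 18307)*(1/42565) + (-12664 + 10589)/(sqrt(-8 + 82 + 6724)) = -2970*1/42565 - 2075*sqrt(6798)/6798 = -594/8513 - 2075*sqrt(6798)/6798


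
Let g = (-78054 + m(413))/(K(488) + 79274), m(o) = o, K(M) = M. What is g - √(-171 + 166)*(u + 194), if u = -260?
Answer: -77641/79762 + 66*I*√5 ≈ -0.97341 + 147.58*I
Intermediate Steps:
g = -77641/79762 (g = (-78054 + 413)/(488 + 79274) = -77641/79762 ≈ -0.97341)
g - √(-171 + 166)*(u + 194) = -77641/79762 - √(-171 + 166)*(-260 + 194) = -77641/79762 - √(-5)*(-66) = -77641/79762 - I*√5*(-66) = -77641/79762 - (-66)*I*√5 = -77641/79762 + 66*I*√5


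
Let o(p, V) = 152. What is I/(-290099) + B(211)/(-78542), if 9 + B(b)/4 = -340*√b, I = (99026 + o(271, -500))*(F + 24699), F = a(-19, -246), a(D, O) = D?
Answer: -96124133572058/11392477829 + 680*√211/39271 ≈ -8437.3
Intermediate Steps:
F = -19
I = 2447713040 (I = (99026 + 152)*(-19 + 24699) = 99178*24680 = 2447713040)
B(b) = -36 - 1360*√b (B(b) = -36 + 4*(-340*√b) = -36 - 1360*√b)
I/(-290099) + B(211)/(-78542) = 2447713040/(-290099) + (-36 - 1360*√211)/(-78542) = 2447713040*(-1/290099) + (-36 - 1360*√211)*(-1/78542) = -2447713040/290099 + (18/39271 + 680*√211/39271) = -96124133572058/11392477829 + 680*√211/39271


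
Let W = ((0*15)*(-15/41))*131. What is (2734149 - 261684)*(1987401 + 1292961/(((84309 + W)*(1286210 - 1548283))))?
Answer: 36190169739193938520380/7365037519 ≈ 4.9138e+12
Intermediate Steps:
W = 0 (W = (0*(-15*1/41))*131 = (0*(-15/41))*131 = 0*131 = 0)
(2734149 - 261684)*(1987401 + 1292961/(((84309 + W)*(1286210 - 1548283)))) = (2734149 - 261684)*(1987401 + 1292961/(((84309 + 0)*(1286210 - 1548283)))) = 2472465*(1987401 + 1292961/((84309*(-262073)))) = 2472465*(1987401 + 1292961/(-22095112557)) = 2472465*(1987401 + 1292961*(-1/22095112557)) = 2472465*(1987401 - 430987/7365037519) = 2472465*(14637282929867132/7365037519) = 36190169739193938520380/7365037519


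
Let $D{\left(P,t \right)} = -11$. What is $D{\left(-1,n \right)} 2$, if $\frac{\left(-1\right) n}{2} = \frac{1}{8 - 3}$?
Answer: $-22$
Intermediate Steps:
$n = - \frac{2}{5}$ ($n = - \frac{2}{8 - 3} = - \frac{2}{5} \approx -0.4$)
$D{\left(-1,n \right)} 2 = \left(-11\right) 2 = -22$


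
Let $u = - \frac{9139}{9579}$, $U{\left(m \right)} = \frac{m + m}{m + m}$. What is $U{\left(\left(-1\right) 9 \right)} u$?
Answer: $- \frac{9139}{9579} \approx -0.95407$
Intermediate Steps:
$U{\left(m \right)} = 1$ ($U{\left(m \right)} = \frac{2 m}{2 m} = 2 m \frac{1}{2 m} = 1$)
$u = - \frac{9139}{9579}$ ($u = \left(-9139\right) \frac{1}{9579} = - \frac{9139}{9579} \approx -0.95407$)
$U{\left(\left(-1\right) 9 \right)} u = 1 \left(- \frac{9139}{9579}\right) = - \frac{9139}{9579}$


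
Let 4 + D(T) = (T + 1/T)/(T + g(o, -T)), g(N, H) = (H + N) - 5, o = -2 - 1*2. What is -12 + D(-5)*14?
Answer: -2696/45 ≈ -59.911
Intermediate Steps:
o = -4 (o = -2 - 2 = -4)
g(N, H) = -5 + H + N
D(T) = -4 - T/9 - 1/(9*T) (D(T) = -4 + (T + 1/T)/(T + (-5 - T - 4)) = -4 + (T + 1/T)/(T + (-9 - T)) = -4 + (T + 1/T)/(-9) = -4 + (T + 1/T)*(-⅑) = -4 + (-T/9 - 1/(9*T)) = -4 - T/9 - 1/(9*T))
-12 + D(-5)*14 = -12 + (-4 - ⅑*(-5) - ⅑/(-5))*14 = -12 + (-4 + 5/9 - ⅑*(-⅕))*14 = -12 + (-4 + 5/9 + 1/45)*14 = -12 - 154/45*14 = -12 - 2156/45 = -2696/45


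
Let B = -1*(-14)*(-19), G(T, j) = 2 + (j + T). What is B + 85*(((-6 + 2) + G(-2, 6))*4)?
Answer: 414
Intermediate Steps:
G(T, j) = 2 + T + j (G(T, j) = 2 + (T + j) = 2 + T + j)
B = -266 (B = 14*(-19) = -266)
B + 85*(((-6 + 2) + G(-2, 6))*4) = -266 + 85*(((-6 + 2) + (2 - 2 + 6))*4) = -266 + 85*((-4 + 6)*4) = -266 + 85*(2*4) = -266 + 85*8 = -266 + 680 = 414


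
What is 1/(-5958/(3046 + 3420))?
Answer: -3233/2979 ≈ -1.0853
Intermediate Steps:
1/(-5958/(3046 + 3420)) = 1/(-5958/6466) = 1/(-5958*1/6466) = 1/(-2979/3233) = -3233/2979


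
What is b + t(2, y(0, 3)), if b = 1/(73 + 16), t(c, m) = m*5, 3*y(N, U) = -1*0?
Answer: 1/89 ≈ 0.011236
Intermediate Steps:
y(N, U) = 0 (y(N, U) = (-1*0)/3 = (⅓)*0 = 0)
t(c, m) = 5*m
b = 1/89 ≈ 0.011236
b + t(2, y(0, 3)) = 1/89 + 5*0 = 1/89 + 0 = 1/89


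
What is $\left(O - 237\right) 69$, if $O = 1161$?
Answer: $63756$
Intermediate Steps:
$\left(O - 237\right) 69 = \left(1161 - 237\right) 69 = 924 \cdot 69 = 63756$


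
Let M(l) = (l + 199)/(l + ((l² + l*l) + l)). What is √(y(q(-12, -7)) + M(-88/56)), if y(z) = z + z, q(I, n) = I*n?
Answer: √134519/22 ≈ 16.671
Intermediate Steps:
y(z) = 2*z
M(l) = (199 + l)/(2*l + 2*l²) (M(l) = (199 + l)/(l + ((l² + l²) + l)) = (199 + l)/(l + (2*l² + l)) = (199 + l)/(l + (l + 2*l²)) = (199 + l)/(2*l + 2*l²))
√(y(q(-12, -7)) + M(-88/56)) = √(2*(-12*(-7)) + (199 - 88/56)/(2*((-88/56))*(1 - 88/56))) = √(2*84 + (199 - 88*1/56)/(2*((-88*1/56))*(1 - 88*1/56))) = √(168 + (199 - 11/7)/(2*(-11/7)*(1 - 11/7))) = √(168 + (½)*(-7/11)*(1382/7)/(-4/7)) = √(168 + (½)*(-7/11)*(-7/4)*(1382/7)) = √(168 + 4837/44) = √(12229/44) = √134519/22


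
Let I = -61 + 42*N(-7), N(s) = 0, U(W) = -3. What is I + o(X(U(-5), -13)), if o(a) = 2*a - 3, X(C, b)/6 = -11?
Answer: -196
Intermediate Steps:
X(C, b) = -66 (X(C, b) = 6*(-11) = -66)
o(a) = -3 + 2*a
I = -61 (I = -61 + 42*0 = -61 + 0 = -61)
I + o(X(U(-5), -13)) = -61 + (-3 + 2*(-66)) = -61 + (-3 - 132) = -61 - 135 = -196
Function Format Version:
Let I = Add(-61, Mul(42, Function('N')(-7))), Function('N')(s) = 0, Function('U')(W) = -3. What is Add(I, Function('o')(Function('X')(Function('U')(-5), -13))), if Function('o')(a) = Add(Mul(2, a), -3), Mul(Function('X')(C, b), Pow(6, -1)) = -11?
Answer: -196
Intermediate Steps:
Function('X')(C, b) = -66 (Function('X')(C, b) = Mul(6, -11) = -66)
Function('o')(a) = Add(-3, Mul(2, a))
I = -61 (I = Add(-61, Mul(42, 0)) = Add(-61, 0) = -61)
Add(I, Function('o')(Function('X')(Function('U')(-5), -13))) = Add(-61, Add(-3, Mul(2, -66))) = Add(-61, Add(-3, -132)) = Add(-61, -135) = -196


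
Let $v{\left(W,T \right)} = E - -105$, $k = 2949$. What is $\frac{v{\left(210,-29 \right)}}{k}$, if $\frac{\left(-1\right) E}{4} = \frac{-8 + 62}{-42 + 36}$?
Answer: $\frac{47}{983} \approx 0.047813$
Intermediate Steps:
$E = 36$ ($E = - 4 \frac{-8 + 62}{-42 + 36} = - 4 \frac{54}{-6} = - 4 \cdot 54 \left(- \frac{1}{6}\right) = \left(-4\right) \left(-9\right) = 36$)
$v{\left(W,T \right)} = 141$ ($v{\left(W,T \right)} = 36 - -105 = 36 + 105 = 141$)
$\frac{v{\left(210,-29 \right)}}{k} = \frac{141}{2949} = 141 \cdot \frac{1}{2949} = \frac{47}{983}$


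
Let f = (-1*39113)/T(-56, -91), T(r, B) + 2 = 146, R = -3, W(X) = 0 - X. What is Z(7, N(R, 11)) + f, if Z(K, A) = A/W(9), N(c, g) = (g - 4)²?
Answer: -4433/16 ≈ -277.06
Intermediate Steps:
W(X) = -X
T(r, B) = 144 (T(r, B) = -2 + 146 = 144)
N(c, g) = (-4 + g)²
Z(K, A) = -A/9 (Z(K, A) = A/((-1*9)) = A/(-9) = A*(-⅑) = -A/9)
f = -39113/144 (f = -1*39113/144 = -39113*1/144 = -39113/144 ≈ -271.62)
Z(7, N(R, 11)) + f = -(-4 + 11)²/9 - 39113/144 = -⅑*7² - 39113/144 = -⅑*49 - 39113/144 = -49/9 - 39113/144 = -4433/16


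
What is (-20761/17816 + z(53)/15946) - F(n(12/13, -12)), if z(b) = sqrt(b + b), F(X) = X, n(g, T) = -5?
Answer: 68319/17816 + sqrt(106)/15946 ≈ 3.8353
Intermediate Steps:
z(b) = sqrt(2)*sqrt(b) (z(b) = sqrt(2*b) = sqrt(2)*sqrt(b))
(-20761/17816 + z(53)/15946) - F(n(12/13, -12)) = (-20761/17816 + (sqrt(2)*sqrt(53))/15946) - 1*(-5) = (-20761*1/17816 + sqrt(106)*(1/15946)) + 5 = (-20761/17816 + sqrt(106)/15946) + 5 = 68319/17816 + sqrt(106)/15946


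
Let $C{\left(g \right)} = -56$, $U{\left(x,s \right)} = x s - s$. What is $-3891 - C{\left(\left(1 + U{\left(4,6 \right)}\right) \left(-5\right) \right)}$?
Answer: $-3835$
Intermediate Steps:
$U{\left(x,s \right)} = - s + s x$ ($U{\left(x,s \right)} = s x - s = - s + s x$)
$-3891 - C{\left(\left(1 + U{\left(4,6 \right)}\right) \left(-5\right) \right)} = -3891 - -56 = -3891 + 56 = -3835$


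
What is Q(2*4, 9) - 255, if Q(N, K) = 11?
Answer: -244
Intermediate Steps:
Q(2*4, 9) - 255 = 11 - 255 = -244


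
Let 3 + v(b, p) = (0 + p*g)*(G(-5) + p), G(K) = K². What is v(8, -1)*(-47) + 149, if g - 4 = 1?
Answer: 5930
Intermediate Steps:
g = 5 (g = 4 + 1 = 5)
v(b, p) = -3 + 5*p*(25 + p) (v(b, p) = -3 + (0 + p*5)*((-5)² + p) = -3 + (0 + 5*p)*(25 + p) = -3 + (5*p)*(25 + p) = -3 + 5*p*(25 + p))
v(8, -1)*(-47) + 149 = (-3 + 5*(-1)² + 125*(-1))*(-47) + 149 = (-3 + 5*1 - 125)*(-47) + 149 = (-3 + 5 - 125)*(-47) + 149 = -123*(-47) + 149 = 5781 + 149 = 5930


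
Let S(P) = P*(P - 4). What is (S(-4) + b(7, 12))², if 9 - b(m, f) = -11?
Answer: 2704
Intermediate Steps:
b(m, f) = 20 (b(m, f) = 9 - 1*(-11) = 9 + 11 = 20)
S(P) = P*(-4 + P)
(S(-4) + b(7, 12))² = (-4*(-4 - 4) + 20)² = (-4*(-8) + 20)² = (32 + 20)² = 52² = 2704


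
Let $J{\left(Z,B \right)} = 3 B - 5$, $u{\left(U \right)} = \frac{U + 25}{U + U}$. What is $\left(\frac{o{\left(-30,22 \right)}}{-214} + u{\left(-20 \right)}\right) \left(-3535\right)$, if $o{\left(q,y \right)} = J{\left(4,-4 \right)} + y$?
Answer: $\frac{448945}{856} \approx 524.47$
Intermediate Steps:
$u{\left(U \right)} = \frac{25 + U}{2 U}$
$J{\left(Z,B \right)} = -5 + 3 B$
$o{\left(q,y \right)} = -17 + y$ ($o{\left(q,y \right)} = \left(-5 + 3 \left(-4\right)\right) + y = \left(-5 - 12\right) + y = -17 + y$)
$\left(\frac{o{\left(-30,22 \right)}}{-214} + u{\left(-20 \right)}\right) \left(-3535\right) = \left(\frac{-17 + 22}{-214} + \frac{25 - 20}{2 \left(-20\right)}\right) \left(-3535\right) = \left(5 \left(- \frac{1}{214}\right) + \frac{1}{2} \left(- \frac{1}{20}\right) 5\right) \left(-3535\right) = \left(- \frac{5}{214} - \frac{1}{8}\right) \left(-3535\right) = \left(- \frac{127}{856}\right) \left(-3535\right) = \frac{448945}{856}$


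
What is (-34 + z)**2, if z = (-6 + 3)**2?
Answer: 625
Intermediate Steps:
z = 9 (z = (-3)**2 = 9)
(-34 + z)**2 = (-34 + 9)**2 = (-25)**2 = 625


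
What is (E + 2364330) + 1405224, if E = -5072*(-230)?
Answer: 4936114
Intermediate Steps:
E = 1166560
(E + 2364330) + 1405224 = (1166560 + 2364330) + 1405224 = 3530890 + 1405224 = 4936114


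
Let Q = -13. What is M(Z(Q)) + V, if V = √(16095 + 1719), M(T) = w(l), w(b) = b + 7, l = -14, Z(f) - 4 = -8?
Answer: -7 + √17814 ≈ 126.47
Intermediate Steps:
Z(f) = -4 (Z(f) = 4 - 8 = -4)
w(b) = 7 + b
M(T) = -7 (M(T) = 7 - 14 = -7)
V = √17814 ≈ 133.47
M(Z(Q)) + V = -7 + √17814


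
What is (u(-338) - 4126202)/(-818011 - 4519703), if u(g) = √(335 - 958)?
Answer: 2063101/2668857 - I*√623/5337714 ≈ 0.77303 - 4.6762e-6*I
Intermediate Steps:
u(g) = I*√623 (u(g) = √(-623) = I*√623)
(u(-338) - 4126202)/(-818011 - 4519703) = (I*√623 - 4126202)/(-818011 - 4519703) = (-4126202 + I*√623)/(-5337714) = (-4126202 + I*√623)*(-1/5337714) = 2063101/2668857 - I*√623/5337714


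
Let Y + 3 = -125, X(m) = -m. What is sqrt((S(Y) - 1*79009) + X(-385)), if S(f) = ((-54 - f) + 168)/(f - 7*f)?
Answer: I*sqrt(181148970)/48 ≈ 280.4*I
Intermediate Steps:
Y = -128 (Y = -3 - 125 = -128)
S(f) = -(114 - f)/(6*f) (S(f) = (114 - f)/((-6*f)) = (114 - f)*(-1/(6*f)) = -(114 - f)/(6*f))
sqrt((S(Y) - 1*79009) + X(-385)) = sqrt(((1/6)*(-114 - 128)/(-128) - 1*79009) - 1*(-385)) = sqrt(((1/6)*(-1/128)*(-242) - 79009) + 385) = sqrt((121/384 - 79009) + 385) = sqrt(-30339335/384 + 385) = sqrt(-30191495/384) = I*sqrt(181148970)/48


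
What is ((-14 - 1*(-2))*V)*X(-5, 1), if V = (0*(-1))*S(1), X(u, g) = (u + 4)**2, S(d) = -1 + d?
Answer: 0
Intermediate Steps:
X(u, g) = (4 + u)**2
V = 0 (V = (0*(-1))*(-1 + 1) = 0*0 = 0)
((-14 - 1*(-2))*V)*X(-5, 1) = ((-14 - 1*(-2))*0)*(4 - 5)**2 = ((-14 + 2)*0)*(-1)**2 = -12*0*1 = 0*1 = 0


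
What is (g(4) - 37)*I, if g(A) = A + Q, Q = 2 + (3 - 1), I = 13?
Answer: -377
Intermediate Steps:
Q = 4 (Q = 2 + 2 = 4)
g(A) = 4 + A (g(A) = A + 4 = 4 + A)
(g(4) - 37)*I = ((4 + 4) - 37)*13 = (8 - 37)*13 = -29*13 = -377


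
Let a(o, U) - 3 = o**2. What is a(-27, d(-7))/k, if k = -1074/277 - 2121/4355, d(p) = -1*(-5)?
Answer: -294345740/1754929 ≈ -167.73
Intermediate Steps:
d(p) = 5
k = -5264787/1206335 (k = -1074*1/277 - 2121*1/4355 = -1074/277 - 2121/4355 = -5264787/1206335 ≈ -4.3643)
a(o, U) = 3 + o**2
a(-27, d(-7))/k = (3 + (-27)**2)/(-5264787/1206335) = (3 + 729)*(-1206335/5264787) = 732*(-1206335/5264787) = -294345740/1754929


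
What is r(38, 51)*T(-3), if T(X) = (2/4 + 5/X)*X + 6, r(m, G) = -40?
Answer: -380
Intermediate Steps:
T(X) = 6 + X*(½ + 5/X) (T(X) = (2*(¼) + 5/X)*X + 6 = (½ + 5/X)*X + 6 = X*(½ + 5/X) + 6 = 6 + X*(½ + 5/X))
r(38, 51)*T(-3) = -40*(11 + (½)*(-3)) = -40*(11 - 3/2) = -40*19/2 = -380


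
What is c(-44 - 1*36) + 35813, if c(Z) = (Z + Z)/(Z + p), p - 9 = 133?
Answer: 1110123/31 ≈ 35810.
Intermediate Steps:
p = 142 (p = 9 + 133 = 142)
c(Z) = 2*Z/(142 + Z) (c(Z) = (Z + Z)/(Z + 142) = (2*Z)/(142 + Z) = 2*Z/(142 + Z))
c(-44 - 1*36) + 35813 = 2*(-44 - 1*36)/(142 + (-44 - 1*36)) + 35813 = 2*(-44 - 36)/(142 + (-44 - 36)) + 35813 = 2*(-80)/(142 - 80) + 35813 = 2*(-80)/62 + 35813 = 2*(-80)*(1/62) + 35813 = -80/31 + 35813 = 1110123/31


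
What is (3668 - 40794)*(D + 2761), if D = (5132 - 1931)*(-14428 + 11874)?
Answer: 303415687718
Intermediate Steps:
D = -8175354 (D = 3201*(-2554) = -8175354)
(3668 - 40794)*(D + 2761) = (3668 - 40794)*(-8175354 + 2761) = -37126*(-8172593) = 303415687718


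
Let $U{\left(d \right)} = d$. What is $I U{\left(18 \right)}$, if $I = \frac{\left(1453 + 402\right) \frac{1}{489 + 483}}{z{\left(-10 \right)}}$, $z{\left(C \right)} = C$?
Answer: $- \frac{371}{108} \approx -3.4352$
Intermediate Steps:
$I = - \frac{371}{1944}$ ($I = \frac{\left(1453 + 402\right) \frac{1}{489 + 483}}{-10} = \frac{1855}{972} \left(- \frac{1}{10}\right) = - \frac{371}{1944} \approx -0.19084$)
$I U{\left(18 \right)} = \left(- \frac{371}{1944}\right) 18 = - \frac{371}{108}$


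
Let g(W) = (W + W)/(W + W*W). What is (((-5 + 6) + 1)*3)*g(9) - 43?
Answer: -209/5 ≈ -41.800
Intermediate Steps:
g(W) = 2*W/(W + W²) (g(W) = (2*W)/(W + W²) = 2*W/(W + W²))
(((-5 + 6) + 1)*3)*g(9) - 43 = (((-5 + 6) + 1)*3)*(2/(1 + 9)) - 43 = ((1 + 1)*3)*(2/10) - 43 = (2*3)*(2*(⅒)) - 43 = 6*(⅕) - 43 = 6/5 - 43 = -209/5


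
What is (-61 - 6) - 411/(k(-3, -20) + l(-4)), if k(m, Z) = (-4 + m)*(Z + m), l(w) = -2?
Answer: -3688/53 ≈ -69.585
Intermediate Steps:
(-61 - 6) - 411/(k(-3, -20) + l(-4)) = (-61 - 6) - 411/(((-3)² - 4*(-20) - 4*(-3) - 20*(-3)) - 2) = -67 - 411/((9 + 80 + 12 + 60) - 2) = -67 - 411/(161 - 2) = -67 - 411/159 = -67 + (1/159)*(-411) = -67 - 137/53 = -3688/53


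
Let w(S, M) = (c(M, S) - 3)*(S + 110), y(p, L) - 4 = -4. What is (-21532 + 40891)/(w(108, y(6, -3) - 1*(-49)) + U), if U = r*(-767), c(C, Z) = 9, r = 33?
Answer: -717/889 ≈ -0.80652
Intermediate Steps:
y(p, L) = 0 (y(p, L) = 4 - 4 = 0)
w(S, M) = 660 + 6*S (w(S, M) = (9 - 3)*(S + 110) = 6*(110 + S) = 660 + 6*S)
U = -25311 (U = 33*(-767) = -25311)
(-21532 + 40891)/(w(108, y(6, -3) - 1*(-49)) + U) = (-21532 + 40891)/((660 + 6*108) - 25311) = 19359/((660 + 648) - 25311) = 19359/(1308 - 25311) = 19359/(-24003) = 19359*(-1/24003) = -717/889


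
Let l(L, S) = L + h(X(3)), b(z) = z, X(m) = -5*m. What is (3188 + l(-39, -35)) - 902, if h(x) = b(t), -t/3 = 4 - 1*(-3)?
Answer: 2226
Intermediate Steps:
t = -21 (t = -3*(4 - 1*(-3)) = -3*(4 + 3) = -3*7 = -21)
h(x) = -21
l(L, S) = -21 + L (l(L, S) = L - 21 = -21 + L)
(3188 + l(-39, -35)) - 902 = (3188 + (-21 - 39)) - 902 = (3188 - 60) - 902 = 3128 - 902 = 2226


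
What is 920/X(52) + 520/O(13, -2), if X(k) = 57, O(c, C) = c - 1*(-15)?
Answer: 13850/399 ≈ 34.712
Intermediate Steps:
O(c, C) = 15 + c (O(c, C) = c + 15 = 15 + c)
920/X(52) + 520/O(13, -2) = 920/57 + 520/(15 + 13) = 920*(1/57) + 520/28 = 920/57 + 520*(1/28) = 920/57 + 130/7 = 13850/399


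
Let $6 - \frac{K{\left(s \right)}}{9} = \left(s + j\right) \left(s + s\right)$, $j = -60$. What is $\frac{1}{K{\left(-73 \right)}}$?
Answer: $- \frac{1}{174708} \approx -5.7238 \cdot 10^{-6}$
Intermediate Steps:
$K{\left(s \right)} = 54 - 18 s \left(-60 + s\right)$ ($K{\left(s \right)} = 54 - 9 \left(s - 60\right) \left(s + s\right) = 54 - 9 \left(-60 + s\right) 2 s = 54 - 9 \cdot 2 s \left(-60 + s\right) = 54 - 18 s \left(-60 + s\right)$)
$\frac{1}{K{\left(-73 \right)}} = \frac{1}{54 - 18 \left(-73\right)^{2} + 1080 \left(-73\right)} = \frac{1}{54 - 95922 - 78840} = \frac{1}{-174708} = - \frac{1}{174708}$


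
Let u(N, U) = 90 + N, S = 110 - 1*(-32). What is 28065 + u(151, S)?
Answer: 28306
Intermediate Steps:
S = 142 (S = 110 + 32 = 142)
28065 + u(151, S) = 28065 + (90 + 151) = 28065 + 241 = 28306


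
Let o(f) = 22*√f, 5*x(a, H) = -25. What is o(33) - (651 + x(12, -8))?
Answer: -646 + 22*√33 ≈ -519.62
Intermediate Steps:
x(a, H) = -5 (x(a, H) = (⅕)*(-25) = -5)
o(33) - (651 + x(12, -8)) = 22*√33 - (651 - 5) = 22*√33 - 1*646 = 22*√33 - 646 = -646 + 22*√33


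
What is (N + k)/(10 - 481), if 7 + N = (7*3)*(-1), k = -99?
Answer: 127/471 ≈ 0.26964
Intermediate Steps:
N = -28 (N = -7 + (7*3)*(-1) = -7 + 21*(-1) = -7 - 21 = -28)
(N + k)/(10 - 481) = (-28 - 99)/(10 - 481) = -127/(-471) = -127*(-1/471) = 127/471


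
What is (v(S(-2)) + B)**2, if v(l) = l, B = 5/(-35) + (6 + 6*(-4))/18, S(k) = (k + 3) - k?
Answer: 169/49 ≈ 3.4490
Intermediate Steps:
S(k) = 3 (S(k) = (3 + k) - k = 3)
B = -8/7 (B = 5*(-1/35) + (6 - 24)*(1/18) = -1/7 - 18*1/18 = -1/7 - 1 = -8/7 ≈ -1.1429)
(v(S(-2)) + B)**2 = (3 - 8/7)**2 = (13/7)**2 = 169/49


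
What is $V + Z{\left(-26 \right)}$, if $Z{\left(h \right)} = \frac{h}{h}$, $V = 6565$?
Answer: $6566$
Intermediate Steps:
$Z{\left(h \right)} = 1$
$V + Z{\left(-26 \right)} = 6565 + 1 = 6566$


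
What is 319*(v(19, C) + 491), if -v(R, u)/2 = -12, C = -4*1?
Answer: 164285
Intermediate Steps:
C = -4
v(R, u) = 24 (v(R, u) = -2*(-12) = 24)
319*(v(19, C) + 491) = 319*(24 + 491) = 319*515 = 164285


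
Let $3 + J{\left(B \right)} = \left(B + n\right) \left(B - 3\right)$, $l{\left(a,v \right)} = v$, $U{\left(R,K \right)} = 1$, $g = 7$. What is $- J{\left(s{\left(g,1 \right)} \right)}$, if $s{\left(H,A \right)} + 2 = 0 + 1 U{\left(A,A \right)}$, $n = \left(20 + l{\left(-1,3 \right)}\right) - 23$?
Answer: $-1$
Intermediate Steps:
$n = 0$ ($n = \left(20 + 3\right) - 23 = 23 - 23 = 0$)
$s{\left(H,A \right)} = -1$ ($s{\left(H,A \right)} = -2 + \left(0 + 1 \cdot 1\right) = -2 + \left(0 + 1\right) = -2 + 1 = -1$)
$J{\left(B \right)} = -3 + B \left(-3 + B\right)$ ($J{\left(B \right)} = -3 + \left(B + 0\right) \left(B - 3\right) = -3 + B \left(-3 + B\right)$)
$- J{\left(s{\left(g,1 \right)} \right)} = - (-3 + \left(-1\right)^{2} - -3) = - (-3 + 1 + 3) = \left(-1\right) 1 = -1$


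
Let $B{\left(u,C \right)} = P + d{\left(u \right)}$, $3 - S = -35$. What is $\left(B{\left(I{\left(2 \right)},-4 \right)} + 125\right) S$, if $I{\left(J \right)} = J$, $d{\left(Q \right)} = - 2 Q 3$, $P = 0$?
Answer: $4294$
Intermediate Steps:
$S = 38$ ($S = 3 - -35 = 3 + 35 = 38$)
$d{\left(Q \right)} = - 6 Q$
$B{\left(u,C \right)} = - 6 u$ ($B{\left(u,C \right)} = 0 - 6 u = - 6 u$)
$\left(B{\left(I{\left(2 \right)},-4 \right)} + 125\right) S = \left(\left(-6\right) 2 + 125\right) 38 = \left(-12 + 125\right) 38 = 113 \cdot 38 = 4294$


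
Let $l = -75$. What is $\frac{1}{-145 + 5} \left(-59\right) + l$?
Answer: $- \frac{10441}{140} \approx -74.579$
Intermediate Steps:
$\frac{1}{-145 + 5} \left(-59\right) + l = \frac{1}{-145 + 5} \left(-59\right) - 75 = \frac{1}{-140} \left(-59\right) - 75 = \left(- \frac{1}{140}\right) \left(-59\right) - 75 = \frac{59}{140} - 75 = - \frac{10441}{140}$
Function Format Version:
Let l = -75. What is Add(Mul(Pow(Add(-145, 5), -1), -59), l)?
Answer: Rational(-10441, 140) ≈ -74.579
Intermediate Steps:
Add(Mul(Pow(Add(-145, 5), -1), -59), l) = Add(Mul(Pow(Add(-145, 5), -1), -59), -75) = Add(Mul(Pow(-140, -1), -59), -75) = Add(Mul(Rational(-1, 140), -59), -75) = Add(Rational(59, 140), -75) = Rational(-10441, 140)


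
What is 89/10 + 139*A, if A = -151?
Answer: -209801/10 ≈ -20980.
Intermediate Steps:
89/10 + 139*A = 89/10 + 139*(-151) = 89*(⅒) - 20989 = 89/10 - 20989 = -209801/10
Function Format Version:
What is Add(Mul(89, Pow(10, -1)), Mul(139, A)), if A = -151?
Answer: Rational(-209801, 10) ≈ -20980.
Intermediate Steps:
Add(Mul(89, Pow(10, -1)), Mul(139, A)) = Add(Mul(89, Pow(10, -1)), Mul(139, -151)) = Add(Mul(89, Rational(1, 10)), -20989) = Add(Rational(89, 10), -20989) = Rational(-209801, 10)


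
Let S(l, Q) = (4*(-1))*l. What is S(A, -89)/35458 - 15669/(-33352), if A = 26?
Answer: 276061397/591297608 ≈ 0.46687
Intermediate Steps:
S(l, Q) = -4*l
S(A, -89)/35458 - 15669/(-33352) = -4*26/35458 - 15669/(-33352) = -104*1/35458 - 15669*(-1/33352) = -52/17729 + 15669/33352 = 276061397/591297608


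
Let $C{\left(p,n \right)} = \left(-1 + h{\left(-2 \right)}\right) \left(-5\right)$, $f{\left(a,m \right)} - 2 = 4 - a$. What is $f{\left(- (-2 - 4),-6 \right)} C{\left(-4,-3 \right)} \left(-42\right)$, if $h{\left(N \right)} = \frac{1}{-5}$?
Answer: $0$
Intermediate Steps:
$h{\left(N \right)} = - \frac{1}{5}$
$f{\left(a,m \right)} = 6 - a$ ($f{\left(a,m \right)} = 2 - \left(-4 + a\right) = 6 - a$)
$C{\left(p,n \right)} = 6$ ($C{\left(p,n \right)} = \left(-1 - \frac{1}{5}\right) \left(-5\right) = \left(- \frac{6}{5}\right) \left(-5\right) = 6$)
$f{\left(- (-2 - 4),-6 \right)} C{\left(-4,-3 \right)} \left(-42\right) = \left(6 - - (-2 - 4)\right) 6 \left(-42\right) = \left(6 - \left(-1\right) \left(-6\right)\right) 6 \left(-42\right) = \left(6 - 6\right) 6 \left(-42\right) = 0 \cdot 6 \left(-42\right) = 0 \left(-42\right) = 0$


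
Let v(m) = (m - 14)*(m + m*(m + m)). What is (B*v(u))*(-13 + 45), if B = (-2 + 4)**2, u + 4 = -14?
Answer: -2580480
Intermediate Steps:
u = -18 (u = -4 - 14 = -18)
B = 4 (B = 2**2 = 4)
v(m) = (-14 + m)*(m + 2*m**2) (v(m) = (-14 + m)*(m + m*(2*m)) = (-14 + m)*(m + 2*m**2))
(B*v(u))*(-13 + 45) = (4*(-18*(-14 - 27*(-18) + 2*(-18)**2)))*(-13 + 45) = (4*(-18*(-14 + 486 + 2*324)))*32 = (4*(-18*(-14 + 486 + 648)))*32 = (4*(-18*1120))*32 = (4*(-20160))*32 = -80640*32 = -2580480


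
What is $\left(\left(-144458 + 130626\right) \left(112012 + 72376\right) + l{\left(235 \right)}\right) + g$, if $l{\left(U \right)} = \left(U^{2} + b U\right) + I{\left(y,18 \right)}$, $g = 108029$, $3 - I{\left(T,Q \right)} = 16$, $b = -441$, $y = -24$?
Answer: $-2550395210$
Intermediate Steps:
$I{\left(T,Q \right)} = -13$ ($I{\left(T,Q \right)} = 3 - 16 = -13$)
$l{\left(U \right)} = -13 + U^{2} - 441 U$ ($l{\left(U \right)} = \left(U^{2} - 441 U\right) - 13 = -13 + U^{2} - 441 U$)
$\left(\left(-144458 + 130626\right) \left(112012 + 72376\right) + l{\left(235 \right)}\right) + g = \left(\left(-144458 + 130626\right) \left(112012 + 72376\right) - \left(103648 - 55225\right)\right) + 108029 = \left(\left(-13832\right) 184388 - 48423\right) + 108029 = \left(-2550454816 - 48423\right) + 108029 = -2550503239 + 108029 = -2550395210$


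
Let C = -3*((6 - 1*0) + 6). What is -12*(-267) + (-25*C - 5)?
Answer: 4099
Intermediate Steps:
C = -36 (C = -3*((6 + 0) + 6) = -3*(6 + 6) = -3*12 = -36)
-12*(-267) + (-25*C - 5) = -12*(-267) + (-25*(-36) - 5) = 3204 + (900 - 5) = 3204 + 895 = 4099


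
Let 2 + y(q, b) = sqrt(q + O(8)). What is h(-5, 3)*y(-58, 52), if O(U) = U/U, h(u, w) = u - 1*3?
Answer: 16 - 8*I*sqrt(57) ≈ 16.0 - 60.399*I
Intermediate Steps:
h(u, w) = -3 + u (h(u, w) = u - 3 = -3 + u)
O(U) = 1
y(q, b) = -2 + sqrt(1 + q) (y(q, b) = -2 + sqrt(q + 1) = -2 + sqrt(1 + q))
h(-5, 3)*y(-58, 52) = (-3 - 5)*(-2 + sqrt(1 - 58)) = -8*(-2 + sqrt(-57)) = -8*(-2 + I*sqrt(57)) = 16 - 8*I*sqrt(57)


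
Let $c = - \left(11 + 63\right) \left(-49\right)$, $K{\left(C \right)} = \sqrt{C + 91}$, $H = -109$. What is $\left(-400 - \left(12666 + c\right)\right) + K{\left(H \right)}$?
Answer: $-16692 + 3 i \sqrt{2} \approx -16692.0 + 4.2426 i$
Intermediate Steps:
$K{\left(C \right)} = \sqrt{91 + C}$
$c = 3626$ ($c = - 74 \left(-49\right) = \left(-1\right) \left(-3626\right) = 3626$)
$\left(-400 - \left(12666 + c\right)\right) + K{\left(H \right)} = \left(-400 - 16292\right) + \sqrt{91 - 109} = \left(-400 - 16292\right) + \sqrt{-18} = \left(-400 - 16292\right) + 3 i \sqrt{2} = -16692 + 3 i \sqrt{2}$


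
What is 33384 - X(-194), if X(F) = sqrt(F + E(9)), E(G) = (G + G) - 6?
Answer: 33384 - I*sqrt(182) ≈ 33384.0 - 13.491*I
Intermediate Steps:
E(G) = -6 + 2*G (E(G) = 2*G - 6 = -6 + 2*G)
X(F) = sqrt(12 + F) (X(F) = sqrt(F + (-6 + 2*9)) = sqrt(F + (-6 + 18)) = sqrt(F + 12) = sqrt(12 + F))
33384 - X(-194) = 33384 - sqrt(12 - 194) = 33384 - sqrt(-182) = 33384 - I*sqrt(182)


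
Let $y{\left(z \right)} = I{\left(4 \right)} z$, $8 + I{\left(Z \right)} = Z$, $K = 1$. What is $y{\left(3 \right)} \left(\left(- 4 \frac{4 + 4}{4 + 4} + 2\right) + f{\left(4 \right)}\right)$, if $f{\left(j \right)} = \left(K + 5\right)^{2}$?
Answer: $-408$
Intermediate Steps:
$I{\left(Z \right)} = -8 + Z$
$y{\left(z \right)} = - 4 z$ ($y{\left(z \right)} = \left(-8 + 4\right) z = - 4 z$)
$f{\left(j \right)} = 36$ ($f{\left(j \right)} = \left(1 + 5\right)^{2} = 6^{2} = 36$)
$y{\left(3 \right)} \left(\left(- 4 \frac{4 + 4}{4 + 4} + 2\right) + f{\left(4 \right)}\right) = \left(-4\right) 3 \left(\left(- 4 \frac{4 + 4}{4 + 4} + 2\right) + 36\right) = - 12 \left(\left(- 4 \cdot \frac{8}{8} + 2\right) + 36\right) = - 12 \left(\left(- 4 \cdot 8 \cdot \frac{1}{8} + 2\right) + 36\right) = - 12 \left(\left(\left(-4\right) 1 + 2\right) + 36\right) = - 12 \left(\left(-4 + 2\right) + 36\right) = - 12 \left(-2 + 36\right) = \left(-12\right) 34 = -408$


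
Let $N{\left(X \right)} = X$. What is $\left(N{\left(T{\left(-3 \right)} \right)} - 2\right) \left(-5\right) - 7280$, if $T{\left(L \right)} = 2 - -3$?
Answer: $-7295$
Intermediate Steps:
$T{\left(L \right)} = 5$ ($T{\left(L \right)} = 2 + 3 = 5$)
$\left(N{\left(T{\left(-3 \right)} \right)} - 2\right) \left(-5\right) - 7280 = \left(5 - 2\right) \left(-5\right) - 7280 = 3 \left(-5\right) - 7280 = -15 - 7280 = -7295$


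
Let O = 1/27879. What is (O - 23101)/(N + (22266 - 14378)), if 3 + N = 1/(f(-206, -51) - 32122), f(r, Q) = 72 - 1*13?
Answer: -10324811480507/3524139142383 ≈ -2.9297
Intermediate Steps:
O = 1/27879 ≈ 3.5869e-5
f(r, Q) = 59 (f(r, Q) = 72 - 13 = 59)
N = -96190/32063 (N = -3 + 1/(59 - 32122) = -3 + 1/(-32063) = -3 - 1/32063 = -96190/32063 ≈ -3.0000)
(O - 23101)/(N + (22266 - 14378)) = (1/27879 - 23101)/(-96190/32063 + (22266 - 14378)) = -644032778/(27879*(-96190/32063 + 7888)) = -644032778/(27879*252816754/32063) = -644032778/27879*32063/252816754 = -10324811480507/3524139142383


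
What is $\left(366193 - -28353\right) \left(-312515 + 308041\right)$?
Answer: $-1765198804$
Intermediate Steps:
$\left(366193 - -28353\right) \left(-312515 + 308041\right) = \left(366193 + \left(-194419 + 222772\right)\right) \left(-4474\right) = \left(366193 + 28353\right) \left(-4474\right) = 394546 \left(-4474\right) = -1765198804$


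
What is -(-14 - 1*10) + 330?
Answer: 354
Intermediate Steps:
-(-14 - 1*10) + 330 = -(-14 - 10) + 330 = -1*(-24) + 330 = 24 + 330 = 354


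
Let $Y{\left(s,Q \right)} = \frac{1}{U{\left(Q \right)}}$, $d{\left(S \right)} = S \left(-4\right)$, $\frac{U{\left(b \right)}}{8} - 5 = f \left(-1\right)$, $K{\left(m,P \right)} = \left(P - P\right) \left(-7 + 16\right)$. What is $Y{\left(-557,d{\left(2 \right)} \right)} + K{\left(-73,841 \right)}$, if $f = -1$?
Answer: $\frac{1}{48} \approx 0.020833$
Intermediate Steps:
$K{\left(m,P \right)} = 0$ ($K{\left(m,P \right)} = 0 \cdot 9 = 0$)
$U{\left(b \right)} = 48$ ($U{\left(b \right)} = 40 + 8 \left(\left(-1\right) \left(-1\right)\right) = 40 + 8 \cdot 1 = 40 + 8 = 48$)
$d{\left(S \right)} = - 4 S$
$Y{\left(s,Q \right)} = \frac{1}{48}$
$Y{\left(-557,d{\left(2 \right)} \right)} + K{\left(-73,841 \right)} = \frac{1}{48} + 0 = \frac{1}{48}$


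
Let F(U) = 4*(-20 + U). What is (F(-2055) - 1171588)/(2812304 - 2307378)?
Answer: -589944/252463 ≈ -2.3368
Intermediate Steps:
F(U) = -80 + 4*U
(F(-2055) - 1171588)/(2812304 - 2307378) = ((-80 + 4*(-2055)) - 1171588)/(2812304 - 2307378) = ((-80 - 8220) - 1171588)/504926 = (-8300 - 1171588)*(1/504926) = -1179888*1/504926 = -589944/252463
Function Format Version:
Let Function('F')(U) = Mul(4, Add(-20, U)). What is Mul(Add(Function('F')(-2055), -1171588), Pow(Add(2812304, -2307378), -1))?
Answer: Rational(-589944, 252463) ≈ -2.3368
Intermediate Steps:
Function('F')(U) = Add(-80, Mul(4, U))
Mul(Add(Function('F')(-2055), -1171588), Pow(Add(2812304, -2307378), -1)) = Mul(Add(Add(-80, Mul(4, -2055)), -1171588), Pow(Add(2812304, -2307378), -1)) = Mul(Add(Add(-80, -8220), -1171588), Pow(504926, -1)) = Mul(Add(-8300, -1171588), Rational(1, 504926)) = Mul(-1179888, Rational(1, 504926)) = Rational(-589944, 252463)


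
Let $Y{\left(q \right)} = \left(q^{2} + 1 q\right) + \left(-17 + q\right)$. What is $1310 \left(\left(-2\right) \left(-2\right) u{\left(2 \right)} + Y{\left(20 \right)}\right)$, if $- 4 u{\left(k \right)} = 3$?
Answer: $550200$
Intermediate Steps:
$u{\left(k \right)} = - \frac{3}{4}$ ($u{\left(k \right)} = \left(- \frac{1}{4}\right) 3 = - \frac{3}{4}$)
$Y{\left(q \right)} = -17 + q^{2} + 2 q$ ($Y{\left(q \right)} = \left(q^{2} + q\right) + \left(-17 + q\right) = \left(q + q^{2}\right) + \left(-17 + q\right) = -17 + q^{2} + 2 q$)
$1310 \left(\left(-2\right) \left(-2\right) u{\left(2 \right)} + Y{\left(20 \right)}\right) = 1310 \left(\left(-2\right) \left(-2\right) \left(- \frac{3}{4}\right) + \left(-17 + 20^{2} + 2 \cdot 20\right)\right) = 1310 \left(4 \left(- \frac{3}{4}\right) + \left(-17 + 400 + 40\right)\right) = 1310 \left(-3 + 423\right) = 1310 \cdot 420 = 550200$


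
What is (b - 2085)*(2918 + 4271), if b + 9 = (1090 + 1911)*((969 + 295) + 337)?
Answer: 34525222823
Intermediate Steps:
b = 4804592 (b = -9 + (1090 + 1911)*((969 + 295) + 337) = -9 + 3001*(1264 + 337) = -9 + 3001*1601 = -9 + 4804601 = 4804592)
(b - 2085)*(2918 + 4271) = (4804592 - 2085)*(2918 + 4271) = 4802507*7189 = 34525222823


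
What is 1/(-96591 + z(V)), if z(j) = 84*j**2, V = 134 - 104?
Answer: -1/20991 ≈ -4.7639e-5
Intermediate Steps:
V = 30
1/(-96591 + z(V)) = 1/(-96591 + 84*30**2) = 1/(-96591 + 84*900) = 1/(-96591 + 75600) = 1/(-20991) = -1/20991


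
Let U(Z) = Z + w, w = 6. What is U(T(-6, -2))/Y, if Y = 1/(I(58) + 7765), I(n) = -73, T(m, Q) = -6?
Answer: 0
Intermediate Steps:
U(Z) = 6 + Z (U(Z) = Z + 6 = 6 + Z)
Y = 1/7692 (Y = 1/(-73 + 7765) = 1/7692 ≈ 0.00013001)
U(T(-6, -2))/Y = (6 - 6)/(1/7692) = 0*7692 = 0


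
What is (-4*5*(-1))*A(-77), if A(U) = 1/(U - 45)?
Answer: -10/61 ≈ -0.16393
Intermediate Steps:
A(U) = 1/(-45 + U)
(-4*5*(-1))*A(-77) = (-4*5*(-1))/(-45 - 77) = -20*(-1)/(-122) = 20*(-1/122) = -10/61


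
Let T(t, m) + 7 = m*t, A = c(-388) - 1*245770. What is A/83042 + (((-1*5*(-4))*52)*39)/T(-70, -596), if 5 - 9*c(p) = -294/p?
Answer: -12018767045741/6048023431716 ≈ -1.9872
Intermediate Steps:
c(p) = 5/9 + 98/(3*p) (c(p) = 5/9 - (-98)/(3*p) = 5/9 + 98/(3*p))
A = -429113597/1746 (A = (⅑)*(294 + 5*(-388))/(-388) - 1*245770 = (⅑)*(-1/388)*(294 - 1940) - 245770 = (⅑)*(-1/388)*(-1646) - 245770 = 823/1746 - 245770 = -429113597/1746 ≈ -2.4577e+5)
T(t, m) = -7 + m*t
A/83042 + (((-1*5*(-4))*52)*39)/T(-70, -596) = -429113597/1746/83042 + (((-1*5*(-4))*52)*39)/(-7 - 596*(-70)) = -429113597/1746*1/83042 + ((-5*(-4)*52)*39)/(-7 + 41720) = -429113597/144991332 + ((20*52)*39)/41713 = -429113597/144991332 + (1040*39)*(1/41713) = -429113597/144991332 + 40560*(1/41713) = -429113597/144991332 + 40560/41713 = -12018767045741/6048023431716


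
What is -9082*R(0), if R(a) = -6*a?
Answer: 0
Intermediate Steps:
-9082*R(0) = -(-54492)*0 = -9082*0 = 0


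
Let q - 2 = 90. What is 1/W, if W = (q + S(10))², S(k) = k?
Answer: 1/10404 ≈ 9.6117e-5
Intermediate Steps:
q = 92 (q = 2 + 90 = 92)
W = 10404 (W = (92 + 10)² = 102² = 10404)
1/W = 1/10404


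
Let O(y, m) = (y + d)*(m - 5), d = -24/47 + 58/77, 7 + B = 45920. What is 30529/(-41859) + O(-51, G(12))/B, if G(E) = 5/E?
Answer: -1831793015117/2529183903372 ≈ -0.72426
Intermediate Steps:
B = 45913 (B = -7 + 45920 = 45913)
d = 878/3619 (d = -24*1/47 + 58*(1/77) = -24/47 + 58/77 = 878/3619 ≈ 0.24261)
O(y, m) = (-5 + m)*(878/3619 + y) (O(y, m) = (y + 878/3619)*(m - 5) = (878/3619 + y)*(-5 + m) = (-5 + m)*(878/3619 + y))
30529/(-41859) + O(-51, G(12))/B = 30529/(-41859) + (-4390/3619 - 5*(-51) + 878*(5/12)/3619 + (5/12)*(-51))/45913 = 30529*(-1/41859) + (-4390/3619 + 255 + 878*(5*(1/12))/3619 + (5*(1/12))*(-51))*(1/45913) = -30529/41859 + (-4390/3619 + 255 + (878/3619)*(5/12) + (5/12)*(-51))*(1/45913) = -30529/41859 + (-4390/3619 + 255 + 2195/21714 - 85/4)*(1/45913) = -30529/41859 + (918455/3948)*(1/45913) = -30529/41859 + 918455/181264524 = -1831793015117/2529183903372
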